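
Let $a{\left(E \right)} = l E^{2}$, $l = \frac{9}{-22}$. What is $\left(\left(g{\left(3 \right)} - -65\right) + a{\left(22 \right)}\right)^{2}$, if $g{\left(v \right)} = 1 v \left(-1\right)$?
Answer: $18496$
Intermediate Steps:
$l = - \frac{9}{22}$ ($l = 9 \left(- \frac{1}{22}\right) = - \frac{9}{22} \approx -0.40909$)
$a{\left(E \right)} = - \frac{9 E^{2}}{22}$
$g{\left(v \right)} = - v$ ($g{\left(v \right)} = v \left(-1\right) = - v$)
$\left(\left(g{\left(3 \right)} - -65\right) + a{\left(22 \right)}\right)^{2} = \left(\left(\left(-1\right) 3 - -65\right) - \frac{9 \cdot 22^{2}}{22}\right)^{2} = \left(\left(-3 + 65\right) - 198\right)^{2} = \left(62 - 198\right)^{2} = \left(-136\right)^{2} = 18496$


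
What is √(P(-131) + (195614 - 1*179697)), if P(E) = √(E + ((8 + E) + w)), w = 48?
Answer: √(15917 + I*√206) ≈ 126.16 + 0.0569*I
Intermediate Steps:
P(E) = √(56 + 2*E) (P(E) = √(E + ((8 + E) + 48)) = √(E + (56 + E)) = √(56 + 2*E))
√(P(-131) + (195614 - 1*179697)) = √(√(56 + 2*(-131)) + (195614 - 1*179697)) = √(√(56 - 262) + (195614 - 179697)) = √(√(-206) + 15917) = √(I*√206 + 15917) = √(15917 + I*√206)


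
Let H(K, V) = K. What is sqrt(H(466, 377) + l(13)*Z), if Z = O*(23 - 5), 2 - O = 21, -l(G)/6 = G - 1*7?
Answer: sqrt(12778) ≈ 113.04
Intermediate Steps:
l(G) = 42 - 6*G (l(G) = -6*(G - 1*7) = -6*(G - 7) = -6*(-7 + G) = 42 - 6*G)
O = -19 (O = 2 - 1*21 = 2 - 21 = -19)
Z = -342 (Z = -19*(23 - 5) = -19*18 = -342)
sqrt(H(466, 377) + l(13)*Z) = sqrt(466 + (42 - 6*13)*(-342)) = sqrt(466 + (42 - 78)*(-342)) = sqrt(466 - 36*(-342)) = sqrt(466 + 12312) = sqrt(12778)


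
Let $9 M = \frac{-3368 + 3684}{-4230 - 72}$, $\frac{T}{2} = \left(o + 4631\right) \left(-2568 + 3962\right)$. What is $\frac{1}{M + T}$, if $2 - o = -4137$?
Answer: $\frac{19359}{473342262682} \approx 4.0898 \cdot 10^{-8}$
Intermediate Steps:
$o = 4139$ ($o = 2 - -4137 = 2 + 4137 = 4139$)
$T = 24450760$ ($T = 2 \left(4139 + 4631\right) \left(-2568 + 3962\right) = 2 \cdot 8770 \cdot 1394 = 2 \cdot 12225380 = 24450760$)
$M = - \frac{158}{19359}$ ($M = \frac{\left(-3368 + 3684\right) \frac{1}{-4230 - 72}}{9} = \frac{316 \frac{1}{-4302}}{9} = \frac{316 \left(- \frac{1}{4302}\right)}{9} = \frac{1}{9} \left(- \frac{158}{2151}\right) = - \frac{158}{19359} \approx -0.0081616$)
$\frac{1}{M + T} = \frac{1}{- \frac{158}{19359} + 24450760} = \frac{1}{\frac{473342262682}{19359}} = \frac{19359}{473342262682}$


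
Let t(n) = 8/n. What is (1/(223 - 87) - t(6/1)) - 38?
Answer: -16045/408 ≈ -39.326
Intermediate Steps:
(1/(223 - 87) - t(6/1)) - 38 = (1/(223 - 87) - 8/(6/1)) - 38 = (1/136 - 8/(6*1)) - 38 = (1/136 - 8/6) - 38 = (1/136 - 1*4/3) - 38 = (1/136 - 4/3) - 38 = -541/408 - 38 = -16045/408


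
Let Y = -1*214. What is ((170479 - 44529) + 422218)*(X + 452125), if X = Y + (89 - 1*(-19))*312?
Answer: 266194217976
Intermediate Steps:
Y = -214
X = 33482 (X = -214 + (89 - 1*(-19))*312 = -214 + (89 + 19)*312 = -214 + 108*312 = -214 + 33696 = 33482)
((170479 - 44529) + 422218)*(X + 452125) = ((170479 - 44529) + 422218)*(33482 + 452125) = (125950 + 422218)*485607 = 548168*485607 = 266194217976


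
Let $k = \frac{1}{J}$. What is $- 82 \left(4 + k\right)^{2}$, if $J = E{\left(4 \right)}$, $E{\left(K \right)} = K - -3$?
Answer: $- \frac{68962}{49} \approx -1407.4$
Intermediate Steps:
$E{\left(K \right)} = 3 + K$ ($E{\left(K \right)} = K + 3 = 3 + K$)
$J = 7$ ($J = 3 + 4 = 7$)
$k = \frac{1}{7} \approx 0.14286$
$- 82 \left(4 + k\right)^{2} = - 82 \left(4 + \frac{1}{7}\right)^{2} = - 82 \left(\frac{29}{7}\right)^{2} = \left(-82\right) \frac{841}{49} = - \frac{68962}{49}$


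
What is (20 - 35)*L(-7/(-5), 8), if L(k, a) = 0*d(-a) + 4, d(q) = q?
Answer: -60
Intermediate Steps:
L(k, a) = 4 (L(k, a) = 0*(-a) + 4 = 0 + 4 = 4)
(20 - 35)*L(-7/(-5), 8) = (20 - 35)*4 = -15*4 = -60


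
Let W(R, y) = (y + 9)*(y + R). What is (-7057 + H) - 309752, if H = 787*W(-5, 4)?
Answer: -327040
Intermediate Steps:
W(R, y) = (9 + y)*(R + y)
H = -10231 (H = 787*(4² + 9*(-5) + 9*4 - 5*4) = 787*(16 - 45 + 36 - 20) = 787*(-13) = -10231)
(-7057 + H) - 309752 = (-7057 - 10231) - 309752 = -17288 - 309752 = -327040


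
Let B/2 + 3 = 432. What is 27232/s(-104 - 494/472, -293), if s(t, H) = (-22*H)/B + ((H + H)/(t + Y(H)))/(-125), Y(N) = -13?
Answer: 284496108000/78072487 ≈ 3644.0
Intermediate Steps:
B = 858 (B = -6 + 2*432 = -6 + 864 = 858)
s(t, H) = -H/39 - 2*H/(125*(-13 + t)) (s(t, H) = -22*H/858 + ((H + H)/(t - 13))/(-125) = -22*H*(1/858) + ((2*H)/(-13 + t))*(-1/125) = -H/39 + (2*H/(-13 + t))*(-1/125) = -H/39 - 2*H/(125*(-13 + t)))
27232/s(-104 - 494/472, -293) = 27232/(((1/4875)*(-293)*(1547 - 125*(-104 - 494/472))/(-13 + (-104 - 494/472)))) = 27232/(((1/4875)*(-293)*(1547 - 125*(-104 - 494*1/472))/(-13 + (-104 - 494*1/472)))) = 27232/(((1/4875)*(-293)*(1547 - 125*(-104 - 247/236))/(-13 + (-104 - 247/236)))) = 27232/(((1/4875)*(-293)*(1547 - 125*(-24791/236))/(-13 - 24791/236))) = 27232/(((1/4875)*(-293)*(1547 + 3098875/236)/(-27859/236))) = 27232/(((1/4875)*(-293)*(-236/27859)*(3463967/236))) = 27232/(78072487/10447125) = 27232*(10447125/78072487) = 284496108000/78072487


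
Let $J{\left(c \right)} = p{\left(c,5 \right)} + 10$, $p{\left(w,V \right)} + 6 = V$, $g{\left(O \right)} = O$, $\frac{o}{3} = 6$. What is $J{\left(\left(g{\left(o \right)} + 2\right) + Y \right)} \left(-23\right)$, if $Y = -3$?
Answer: $-207$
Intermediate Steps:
$o = 18$ ($o = 3 \cdot 6 = 18$)
$p{\left(w,V \right)} = -6 + V$
$J{\left(c \right)} = 9$ ($J{\left(c \right)} = \left(-6 + 5\right) + 10 = -1 + 10 = 9$)
$J{\left(\left(g{\left(o \right)} + 2\right) + Y \right)} \left(-23\right) = 9 \left(-23\right) = -207$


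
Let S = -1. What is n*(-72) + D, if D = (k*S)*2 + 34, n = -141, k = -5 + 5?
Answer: 10186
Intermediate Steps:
k = 0
D = 34 (D = (0*(-1))*2 + 34 = 0*2 + 34 = 0 + 34 = 34)
n*(-72) + D = -141*(-72) + 34 = 10152 + 34 = 10186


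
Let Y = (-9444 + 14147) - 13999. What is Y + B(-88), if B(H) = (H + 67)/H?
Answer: -818027/88 ≈ -9295.8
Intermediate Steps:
B(H) = (67 + H)/H
Y = -9296 (Y = 4703 - 13999 = -9296)
Y + B(-88) = -9296 + (67 - 88)/(-88) = -9296 - 1/88*(-21) = -9296 + 21/88 = -818027/88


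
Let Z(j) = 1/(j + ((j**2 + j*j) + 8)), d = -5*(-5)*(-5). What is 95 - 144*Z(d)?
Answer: 2957491/31133 ≈ 94.995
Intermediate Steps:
d = -125 (d = 25*(-5) = -125)
Z(j) = 1/(8 + j + 2*j**2) (Z(j) = 1/(j + ((j**2 + j**2) + 8)) = 1/(j + (2*j**2 + 8)) = 1/(j + (8 + 2*j**2)) = 1/(8 + j + 2*j**2))
95 - 144*Z(d) = 95 - 144/(8 - 125 + 2*(-125)**2) = 95 - 144/(8 - 125 + 2*15625) = 95 - 144/(8 - 125 + 31250) = 95 - 144/31133 = 2957491/31133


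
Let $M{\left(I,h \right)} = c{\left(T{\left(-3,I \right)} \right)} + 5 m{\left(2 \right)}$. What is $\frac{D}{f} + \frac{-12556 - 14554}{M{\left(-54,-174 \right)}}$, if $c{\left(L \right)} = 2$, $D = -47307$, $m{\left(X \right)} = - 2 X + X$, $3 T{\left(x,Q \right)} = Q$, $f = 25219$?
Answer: $\frac{341654317}{100876} \approx 3386.9$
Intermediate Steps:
$T{\left(x,Q \right)} = \frac{Q}{3}$
$m{\left(X \right)} = - X$
$M{\left(I,h \right)} = -8$ ($M{\left(I,h \right)} = 2 + 5 \left(\left(-1\right) 2\right) = 2 + 5 \left(-2\right) = 2 - 10 = -8$)
$\frac{D}{f} + \frac{-12556 - 14554}{M{\left(-54,-174 \right)}} = - \frac{47307}{25219} + \frac{-12556 - 14554}{-8} = \left(-47307\right) \frac{1}{25219} - - \frac{13555}{4} = - \frac{47307}{25219} + \frac{13555}{4} = \frac{341654317}{100876}$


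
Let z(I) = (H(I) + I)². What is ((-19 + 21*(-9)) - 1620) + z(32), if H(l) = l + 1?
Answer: 2397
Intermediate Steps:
H(l) = 1 + l
z(I) = (1 + 2*I)² (z(I) = ((1 + I) + I)² = (1 + 2*I)²)
((-19 + 21*(-9)) - 1620) + z(32) = ((-19 + 21*(-9)) - 1620) + (1 + 2*32)² = ((-19 - 189) - 1620) + (1 + 64)² = (-208 - 1620) + 65² = -1828 + 4225 = 2397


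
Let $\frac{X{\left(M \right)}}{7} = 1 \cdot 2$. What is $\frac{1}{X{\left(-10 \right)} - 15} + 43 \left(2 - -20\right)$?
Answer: $945$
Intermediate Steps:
$X{\left(M \right)} = 14$ ($X{\left(M \right)} = 7 \cdot 1 \cdot 2 = 7 \cdot 2 = 14$)
$\frac{1}{X{\left(-10 \right)} - 15} + 43 \left(2 - -20\right) = \frac{1}{14 - 15} + 43 \left(2 - -20\right) = \frac{1}{-1} + 43 \left(2 + 20\right) = -1 + 43 \cdot 22 = -1 + 946 = 945$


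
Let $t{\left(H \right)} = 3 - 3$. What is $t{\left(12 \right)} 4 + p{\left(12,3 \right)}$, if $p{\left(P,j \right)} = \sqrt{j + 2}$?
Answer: $\sqrt{5} \approx 2.2361$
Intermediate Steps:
$t{\left(H \right)} = 0$ ($t{\left(H \right)} = 3 - 3 = 0$)
$p{\left(P,j \right)} = \sqrt{2 + j}$
$t{\left(12 \right)} 4 + p{\left(12,3 \right)} = 0 \cdot 4 + \sqrt{2 + 3} = 0 + \sqrt{5} = \sqrt{5}$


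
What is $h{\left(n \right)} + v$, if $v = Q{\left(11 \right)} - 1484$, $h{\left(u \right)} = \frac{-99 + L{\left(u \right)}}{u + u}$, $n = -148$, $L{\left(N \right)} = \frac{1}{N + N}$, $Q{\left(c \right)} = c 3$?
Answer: $- \frac{127101511}{87616} \approx -1450.7$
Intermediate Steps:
$Q{\left(c \right)} = 3 c$
$L{\left(N \right)} = \frac{1}{2 N}$
$h{\left(u \right)} = \frac{-99 + \frac{1}{2 u}}{2 u}$ ($h{\left(u \right)} = \frac{-99 + \frac{1}{2 u}}{u + u} = \frac{-99 + \frac{1}{2 u}}{2 u}$)
$v = -1451$ ($v = 3 \cdot 11 - 1484 = 33 - 1484 = -1451$)
$h{\left(n \right)} + v = \frac{1 - -29304}{4 \cdot 21904} - 1451 = \frac{1}{4} \cdot \frac{1}{21904} \left(1 + 29304\right) - 1451 = \frac{1}{4} \cdot \frac{1}{21904} \cdot 29305 - 1451 = \frac{29305}{87616} - 1451 = - \frac{127101511}{87616}$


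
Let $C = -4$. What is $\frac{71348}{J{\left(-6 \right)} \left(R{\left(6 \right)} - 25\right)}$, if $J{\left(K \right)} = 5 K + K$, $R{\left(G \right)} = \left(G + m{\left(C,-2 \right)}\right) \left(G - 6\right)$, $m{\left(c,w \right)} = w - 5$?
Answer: $\frac{17837}{225} \approx 79.276$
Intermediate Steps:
$m{\left(c,w \right)} = -5 + w$
$R{\left(G \right)} = \left(-7 + G\right) \left(-6 + G\right)$ ($R{\left(G \right)} = \left(G - 7\right) \left(G - 6\right) = \left(G - 7\right) \left(-6 + G\right) = \left(-7 + G\right) \left(-6 + G\right)$)
$J{\left(K \right)} = 6 K$
$\frac{71348}{J{\left(-6 \right)} \left(R{\left(6 \right)} - 25\right)} = \frac{71348}{6 \left(-6\right) \left(\left(42 + 6^{2} - 78\right) - 25\right)} = \frac{71348}{\left(-36\right) \left(\left(42 + 36 - 78\right) - 25\right)} = \frac{71348}{\left(-36\right) \left(0 - 25\right)} = \frac{71348}{\left(-36\right) \left(-25\right)} = \frac{71348}{900} = 71348 \cdot \frac{1}{900} = \frac{17837}{225}$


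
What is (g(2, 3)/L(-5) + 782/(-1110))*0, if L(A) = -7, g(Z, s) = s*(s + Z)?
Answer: 0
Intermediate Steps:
g(Z, s) = s*(Z + s)
(g(2, 3)/L(-5) + 782/(-1110))*0 = ((3*(2 + 3))/(-7) + 782/(-1110))*0 = ((3*5)*(-1/7) + 782*(-1/1110))*0 = (15*(-1/7) - 391/555)*0 = (-15/7 - 391/555)*0 = -11062/3885*0 = 0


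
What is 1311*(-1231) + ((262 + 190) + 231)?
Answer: -1613158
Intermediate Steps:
1311*(-1231) + ((262 + 190) + 231) = -1613841 + (452 + 231) = -1613841 + 683 = -1613158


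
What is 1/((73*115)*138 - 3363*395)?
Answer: -1/169875 ≈ -5.8867e-6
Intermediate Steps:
1/((73*115)*138 - 3363*395) = 1/(8395*138 - 1328385) = 1/(1158510 - 1328385) = 1/(-169875) = -1/169875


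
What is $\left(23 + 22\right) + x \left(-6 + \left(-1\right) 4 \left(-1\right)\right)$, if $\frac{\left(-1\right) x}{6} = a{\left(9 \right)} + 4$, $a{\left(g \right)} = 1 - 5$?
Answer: $45$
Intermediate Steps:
$a{\left(g \right)} = -4$
$x = 0$ ($x = - 6 \left(-4 + 4\right) = \left(-6\right) 0 = 0$)
$\left(23 + 22\right) + x \left(-6 + \left(-1\right) 4 \left(-1\right)\right) = \left(23 + 22\right) + 0 \left(-6 + \left(-1\right) 4 \left(-1\right)\right) = 45 + 0 \left(-6 - -4\right) = 45 + 0 \left(-6 + 4\right) = 45 + 0 \left(-2\right) = 45 + 0 = 45$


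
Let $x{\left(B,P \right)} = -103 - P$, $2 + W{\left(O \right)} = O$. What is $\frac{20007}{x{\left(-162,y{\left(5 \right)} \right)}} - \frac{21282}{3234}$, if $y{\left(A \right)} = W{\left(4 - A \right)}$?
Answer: $- \frac{11138473}{53900} \approx -206.65$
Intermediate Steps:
$W{\left(O \right)} = -2 + O$
$y{\left(A \right)} = 2 - A$ ($y{\left(A \right)} = -2 - \left(-4 + A\right) = 2 - A$)
$\frac{20007}{x{\left(-162,y{\left(5 \right)} \right)}} - \frac{21282}{3234} = \frac{20007}{-103 - \left(2 - 5\right)} - \frac{21282}{3234} = \frac{20007}{-103 - \left(2 - 5\right)} - \frac{3547}{539} = \frac{20007}{-103 - -3} - \frac{3547}{539} = \frac{20007}{-103 + 3} - \frac{3547}{539} = \frac{20007}{-100} - \frac{3547}{539} = 20007 \left(- \frac{1}{100}\right) - \frac{3547}{539} = - \frac{20007}{100} - \frac{3547}{539} = - \frac{11138473}{53900}$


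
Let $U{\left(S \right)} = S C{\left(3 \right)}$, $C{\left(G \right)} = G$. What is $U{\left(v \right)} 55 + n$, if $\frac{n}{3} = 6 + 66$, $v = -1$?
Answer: $51$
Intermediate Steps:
$U{\left(S \right)} = 3 S$ ($U{\left(S \right)} = S 3 = 3 S$)
$n = 216$ ($n = 3 \left(6 + 66\right) = 3 \cdot 72 = 216$)
$U{\left(v \right)} 55 + n = 3 \left(-1\right) 55 + 216 = \left(-3\right) 55 + 216 = -165 + 216 = 51$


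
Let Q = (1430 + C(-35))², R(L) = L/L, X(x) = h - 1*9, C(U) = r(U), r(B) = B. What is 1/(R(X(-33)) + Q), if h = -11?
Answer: 1/1946026 ≈ 5.1387e-7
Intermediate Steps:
C(U) = U
X(x) = -20 (X(x) = -11 - 1*9 = -11 - 9 = -20)
R(L) = 1
Q = 1946025 (Q = (1430 - 35)² = 1395² = 1946025)
1/(R(X(-33)) + Q) = 1/(1 + 1946025) = 1/1946026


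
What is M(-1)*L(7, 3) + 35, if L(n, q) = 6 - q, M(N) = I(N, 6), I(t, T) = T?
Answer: 53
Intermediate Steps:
M(N) = 6
M(-1)*L(7, 3) + 35 = 6*(6 - 1*3) + 35 = 6*(6 - 3) + 35 = 6*3 + 35 = 18 + 35 = 53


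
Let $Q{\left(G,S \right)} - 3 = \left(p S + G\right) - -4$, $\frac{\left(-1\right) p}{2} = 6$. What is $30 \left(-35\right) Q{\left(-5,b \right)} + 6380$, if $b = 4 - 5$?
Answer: $-8320$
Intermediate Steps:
$p = -12$ ($p = \left(-2\right) 6 = -12$)
$b = -1$
$Q{\left(G,S \right)} = 7 + G - 12 S$ ($Q{\left(G,S \right)} = 3 - \left(-4 - G + 12 S\right) = 3 + \left(\left(G - 12 S\right) + 4\right) = 3 + \left(4 + G - 12 S\right) = 7 + G - 12 S$)
$30 \left(-35\right) Q{\left(-5,b \right)} + 6380 = 30 \left(-35\right) \left(7 - 5 - -12\right) + 6380 = - 1050 \left(7 - 5 + 12\right) + 6380 = \left(-1050\right) 14 + 6380 = -14700 + 6380 = -8320$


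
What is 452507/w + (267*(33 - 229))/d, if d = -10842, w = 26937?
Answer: 1052624663/48675159 ≈ 21.625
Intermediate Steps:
452507/w + (267*(33 - 229))/d = 452507/26937 + (267*(33 - 229))/(-10842) = 452507*(1/26937) + (267*(-196))*(-1/10842) = 452507/26937 - 52332*(-1/10842) = 452507/26937 + 8722/1807 = 1052624663/48675159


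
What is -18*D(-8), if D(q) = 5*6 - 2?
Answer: -504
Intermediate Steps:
D(q) = 28 (D(q) = 30 - 2 = 28)
-18*D(-8) = -18*28 = -504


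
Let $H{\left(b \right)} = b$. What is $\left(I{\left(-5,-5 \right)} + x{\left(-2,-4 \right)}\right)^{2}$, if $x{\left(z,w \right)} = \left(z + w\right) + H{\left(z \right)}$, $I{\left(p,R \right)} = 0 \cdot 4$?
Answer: $64$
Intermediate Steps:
$I{\left(p,R \right)} = 0$
$x{\left(z,w \right)} = w + 2 z$ ($x{\left(z,w \right)} = \left(z + w\right) + z = \left(w + z\right) + z = w + 2 z$)
$\left(I{\left(-5,-5 \right)} + x{\left(-2,-4 \right)}\right)^{2} = \left(0 + \left(-4 + 2 \left(-2\right)\right)\right)^{2} = \left(0 - 8\right)^{2} = \left(-8\right)^{2} = 64$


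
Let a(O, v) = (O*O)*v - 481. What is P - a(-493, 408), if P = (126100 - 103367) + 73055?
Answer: -99067723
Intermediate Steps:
P = 95788 (P = 22733 + 73055 = 95788)
a(O, v) = -481 + v*O**2 (a(O, v) = O**2*v - 481 = v*O**2 - 481 = -481 + v*O**2)
P - a(-493, 408) = 95788 - (-481 + 408*(-493)**2) = 95788 - (-481 + 408*243049) = 95788 - (-481 + 99163992) = 95788 - 1*99163511 = 95788 - 99163511 = -99067723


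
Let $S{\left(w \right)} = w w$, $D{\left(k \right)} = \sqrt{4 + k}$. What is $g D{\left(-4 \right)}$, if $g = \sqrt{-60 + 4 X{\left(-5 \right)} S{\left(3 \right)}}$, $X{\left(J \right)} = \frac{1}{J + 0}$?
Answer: $0$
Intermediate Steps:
$X{\left(J \right)} = \frac{1}{J}$
$S{\left(w \right)} = w^{2}$
$g = \frac{4 i \sqrt{105}}{5}$ ($g = \sqrt{-60 + \frac{4}{-5} \cdot 3^{2}} = \sqrt{-60 + 4 \left(- \frac{1}{5}\right) 9} = \sqrt{-60 - \frac{36}{5}} = \sqrt{- \frac{336}{5}} = \frac{4 i \sqrt{105}}{5} \approx 8.1976 i$)
$g D{\left(-4 \right)} = \frac{4 i \sqrt{105}}{5} \sqrt{4 - 4} = \frac{4 i \sqrt{105}}{5} \sqrt{0} = \frac{4 i \sqrt{105}}{5} \cdot 0 = 0$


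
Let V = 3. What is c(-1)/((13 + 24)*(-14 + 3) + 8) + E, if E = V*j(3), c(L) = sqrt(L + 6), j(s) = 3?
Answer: 9 - sqrt(5)/399 ≈ 8.9944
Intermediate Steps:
c(L) = sqrt(6 + L)
E = 9 (E = 3*3 = 9)
c(-1)/((13 + 24)*(-14 + 3) + 8) + E = sqrt(6 - 1)/((13 + 24)*(-14 + 3) + 8) + 9 = sqrt(5)/(37*(-11) + 8) + 9 = sqrt(5)/(-407 + 8) + 9 = sqrt(5)/(-399) + 9 = sqrt(5)*(-1/399) + 9 = -sqrt(5)/399 + 9 = 9 - sqrt(5)/399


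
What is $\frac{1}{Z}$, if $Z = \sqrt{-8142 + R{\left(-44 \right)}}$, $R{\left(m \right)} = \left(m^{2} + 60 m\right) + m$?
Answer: $- \frac{i \sqrt{8890}}{8890} \approx - 0.010606 i$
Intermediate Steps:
$R{\left(m \right)} = m^{2} + 61 m$
$Z = i \sqrt{8890}$ ($Z = \sqrt{-8142 - 44 \left(61 - 44\right)} = \sqrt{-8142 - 748} = \sqrt{-8890} = i \sqrt{8890} \approx 94.287 i$)
$\frac{1}{Z} = \frac{1}{i \sqrt{8890}} = - \frac{i \sqrt{8890}}{8890}$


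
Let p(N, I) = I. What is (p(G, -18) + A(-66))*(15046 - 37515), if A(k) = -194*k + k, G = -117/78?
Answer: -285805680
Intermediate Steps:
G = -3/2 (G = -117*1/78 = -3/2 ≈ -1.5000)
A(k) = -193*k
(p(G, -18) + A(-66))*(15046 - 37515) = (-18 - 193*(-66))*(15046 - 37515) = (-18 + 12738)*(-22469) = 12720*(-22469) = -285805680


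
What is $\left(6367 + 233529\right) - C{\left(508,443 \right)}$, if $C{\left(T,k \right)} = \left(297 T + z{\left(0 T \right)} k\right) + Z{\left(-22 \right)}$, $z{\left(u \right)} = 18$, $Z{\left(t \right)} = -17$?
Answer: $81063$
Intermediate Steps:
$C{\left(T,k \right)} = -17 + 18 k + 297 T$ ($C{\left(T,k \right)} = \left(297 T + 18 k\right) - 17 = \left(18 k + 297 T\right) - 17 = -17 + 18 k + 297 T$)
$\left(6367 + 233529\right) - C{\left(508,443 \right)} = \left(6367 + 233529\right) - \left(-17 + 18 \cdot 443 + 297 \cdot 508\right) = 239896 - \left(-17 + 7974 + 150876\right) = 239896 - 158833 = 81063$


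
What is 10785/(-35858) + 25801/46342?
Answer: 106343447/415432859 ≈ 0.25598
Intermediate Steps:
10785/(-35858) + 25801/46342 = 10785*(-1/35858) + 25801*(1/46342) = -10785/35858 + 25801/46342 = 106343447/415432859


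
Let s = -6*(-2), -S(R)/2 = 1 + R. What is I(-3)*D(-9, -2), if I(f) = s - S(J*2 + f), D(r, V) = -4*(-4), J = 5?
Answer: 448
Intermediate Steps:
D(r, V) = 16
S(R) = -2 - 2*R (S(R) = -2*(1 + R) = -2 - 2*R)
s = 12
I(f) = 34 + 2*f (I(f) = 12 - (-2 - 2*(5*2 + f)) = 12 - (-2 - 2*(10 + f)) = 12 - (-2 + (-20 - 2*f)) = 12 - (-22 - 2*f) = 12 + (22 + 2*f) = 34 + 2*f)
I(-3)*D(-9, -2) = (34 + 2*(-3))*16 = (34 - 6)*16 = 28*16 = 448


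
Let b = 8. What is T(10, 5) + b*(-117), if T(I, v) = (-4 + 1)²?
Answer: -927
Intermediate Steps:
T(I, v) = 9 (T(I, v) = (-3)² = 9)
T(10, 5) + b*(-117) = 9 + 8*(-117) = 9 - 936 = -927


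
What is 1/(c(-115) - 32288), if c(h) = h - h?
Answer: -1/32288 ≈ -3.0971e-5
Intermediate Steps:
c(h) = 0
1/(c(-115) - 32288) = 1/(0 - 32288) = 1/(-32288) = -1/32288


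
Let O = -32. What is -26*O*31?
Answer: 25792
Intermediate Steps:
-26*O*31 = -26*(-32)*31 = 832*31 = 25792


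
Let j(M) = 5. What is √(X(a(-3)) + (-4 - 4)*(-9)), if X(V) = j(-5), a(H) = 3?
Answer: √77 ≈ 8.7750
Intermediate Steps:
X(V) = 5
√(X(a(-3)) + (-4 - 4)*(-9)) = √(5 + (-4 - 4)*(-9)) = √(5 - 8*(-9)) = √(5 + 72) = √77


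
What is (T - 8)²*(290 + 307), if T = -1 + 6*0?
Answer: 48357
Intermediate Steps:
T = -1 (T = -1 + 0 = -1)
(T - 8)²*(290 + 307) = (-1 - 8)²*(290 + 307) = (-9)²*597 = 81*597 = 48357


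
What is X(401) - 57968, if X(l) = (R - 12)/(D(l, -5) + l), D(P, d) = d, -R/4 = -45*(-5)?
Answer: -1913020/33 ≈ -57970.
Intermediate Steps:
R = -900 (R = -(-180)*(-5) = -4*225 = -900)
X(l) = -912/(-5 + l) (X(l) = (-900 - 12)/(-5 + l) = -912/(-5 + l))
X(401) - 57968 = -912/(-5 + 401) - 57968 = -912/396 - 57968 = -912*1/396 - 57968 = -76/33 - 57968 = -1913020/33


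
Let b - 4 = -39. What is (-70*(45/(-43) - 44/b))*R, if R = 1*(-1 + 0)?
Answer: 634/43 ≈ 14.744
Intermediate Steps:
b = -35 (b = 4 - 39 = -35)
R = -1 (R = 1*(-1) = -1)
(-70*(45/(-43) - 44/b))*R = -70*(45/(-43) - 44/(-35))*(-1) = -70*(45*(-1/43) - 44*(-1/35))*(-1) = -70*(-45/43 + 44/35)*(-1) = -70*317/1505*(-1) = -634/43*(-1) = 634/43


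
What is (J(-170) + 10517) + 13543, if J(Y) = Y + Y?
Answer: 23720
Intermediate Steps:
J(Y) = 2*Y
(J(-170) + 10517) + 13543 = (2*(-170) + 10517) + 13543 = (-340 + 10517) + 13543 = 10177 + 13543 = 23720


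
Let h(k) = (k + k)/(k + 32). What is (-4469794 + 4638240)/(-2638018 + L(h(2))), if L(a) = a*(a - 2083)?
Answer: -24340447/381229010 ≈ -0.063847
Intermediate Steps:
h(k) = 2*k/(32 + k) (h(k) = (2*k)/(32 + k) = 2*k/(32 + k))
L(a) = a*(-2083 + a)
(-4469794 + 4638240)/(-2638018 + L(h(2))) = (-4469794 + 4638240)/(-2638018 + (2*2/(32 + 2))*(-2083 + 2*2/(32 + 2))) = 168446/(-2638018 + (2*2/34)*(-2083 + 2*2/34)) = 168446/(-2638018 + (2*2*(1/34))*(-2083 + 2*2*(1/34))) = 168446/(-2638018 + 2*(-2083 + 2/17)/17) = 168446/(-2638018 + (2/17)*(-35409/17)) = 168446/(-2638018 - 70818/289) = 168446/(-762458020/289) = 168446*(-289/762458020) = -24340447/381229010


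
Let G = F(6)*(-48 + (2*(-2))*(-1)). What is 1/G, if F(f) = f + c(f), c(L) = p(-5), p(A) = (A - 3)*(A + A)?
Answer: -1/3784 ≈ -0.00026427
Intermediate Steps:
p(A) = 2*A*(-3 + A) (p(A) = (-3 + A)*(2*A) = 2*A*(-3 + A))
c(L) = 80 (c(L) = 2*(-5)*(-3 - 5) = 2*(-5)*(-8) = 80)
F(f) = 80 + f (F(f) = f + 80 = 80 + f)
G = -3784 (G = (80 + 6)*(-48 + (2*(-2))*(-1)) = 86*(-48 - 4*(-1)) = 86*(-48 + 4) = 86*(-44) = -3784)
1/G = 1/(-3784) = -1/3784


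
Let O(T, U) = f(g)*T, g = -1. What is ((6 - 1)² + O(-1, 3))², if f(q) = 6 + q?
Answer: 400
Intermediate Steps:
O(T, U) = 5*T (O(T, U) = (6 - 1)*T = 5*T)
((6 - 1)² + O(-1, 3))² = ((6 - 1)² + 5*(-1))² = (5² - 5)² = (25 - 5)² = 20² = 400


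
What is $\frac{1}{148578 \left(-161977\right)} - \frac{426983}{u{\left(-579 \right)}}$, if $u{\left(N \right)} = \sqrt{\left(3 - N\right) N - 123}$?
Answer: $- \frac{1}{24066218706} + \frac{426983 i \sqrt{337101}}{337101} \approx -4.1552 \cdot 10^{-11} + 735.41 i$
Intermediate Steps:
$u{\left(N \right)} = \sqrt{-123 + N \left(3 - N\right)}$ ($u{\left(N \right)} = \sqrt{N \left(3 - N\right) - 123} = \sqrt{-123 + N \left(3 - N\right)}$)
$\frac{1}{148578 \left(-161977\right)} - \frac{426983}{u{\left(-579 \right)}} = \frac{1}{148578 \left(-161977\right)} - \frac{426983}{\sqrt{-123 - \left(-579\right)^{2} + 3 \left(-579\right)}} = \frac{1}{148578} \left(- \frac{1}{161977}\right) - \frac{426983}{\sqrt{-123 - 335241 - 1737}} = - \frac{1}{24066218706} - \frac{426983}{\sqrt{-123 - 335241 - 1737}} = - \frac{1}{24066218706} - \frac{426983}{\sqrt{-337101}} = - \frac{1}{24066218706} - \frac{426983}{i \sqrt{337101}} = - \frac{1}{24066218706} - 426983 \left(- \frac{i \sqrt{337101}}{337101}\right) = - \frac{1}{24066218706} + \frac{426983 i \sqrt{337101}}{337101}$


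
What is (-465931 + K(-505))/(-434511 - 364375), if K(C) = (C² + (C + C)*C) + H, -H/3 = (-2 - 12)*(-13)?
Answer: -149299/399443 ≈ -0.37377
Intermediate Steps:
H = -546 (H = -3*(-2 - 12)*(-13) = -(-42)*(-13) = -3*182 = -546)
K(C) = -546 + 3*C² (K(C) = (C² + (C + C)*C) - 546 = (C² + (2*C)*C) - 546 = (C² + 2*C²) - 546 = 3*C² - 546 = -546 + 3*C²)
(-465931 + K(-505))/(-434511 - 364375) = (-465931 + (-546 + 3*(-505)²))/(-434511 - 364375) = (-465931 + (-546 + 3*255025))/(-798886) = (-465931 + (-546 + 765075))*(-1/798886) = (-465931 + 764529)*(-1/798886) = 298598*(-1/798886) = -149299/399443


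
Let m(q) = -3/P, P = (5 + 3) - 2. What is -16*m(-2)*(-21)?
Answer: -168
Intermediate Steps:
P = 6 (P = 8 - 2 = 6)
m(q) = -½ (m(q) = -3/6 = -3*⅙ = -½)
-16*m(-2)*(-21) = -16*(-½)*(-21) = 8*(-21) = -168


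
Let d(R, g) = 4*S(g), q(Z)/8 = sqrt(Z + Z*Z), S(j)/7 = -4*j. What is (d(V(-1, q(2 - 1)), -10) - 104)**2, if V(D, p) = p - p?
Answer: 1032256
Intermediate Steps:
S(j) = -28*j (S(j) = 7*(-4*j) = -28*j)
q(Z) = 8*sqrt(Z + Z**2) (q(Z) = 8*sqrt(Z + Z*Z) = 8*sqrt(Z + Z**2))
V(D, p) = 0
d(R, g) = -112*g (d(R, g) = 4*(-28*g) = -112*g)
(d(V(-1, q(2 - 1)), -10) - 104)**2 = (-112*(-10) - 104)**2 = (1120 - 104)**2 = 1016**2 = 1032256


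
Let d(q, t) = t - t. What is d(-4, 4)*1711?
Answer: 0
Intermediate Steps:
d(q, t) = 0
d(-4, 4)*1711 = 0*1711 = 0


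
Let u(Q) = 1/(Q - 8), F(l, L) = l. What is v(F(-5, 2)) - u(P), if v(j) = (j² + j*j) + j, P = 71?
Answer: 2834/63 ≈ 44.984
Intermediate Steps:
v(j) = j + 2*j² (v(j) = (j² + j²) + j = 2*j² + j = j + 2*j²)
u(Q) = 1/(-8 + Q)
v(F(-5, 2)) - u(P) = -5*(1 + 2*(-5)) - 1/(-8 + 71) = -5*(1 - 10) - 1/63 = -5*(-9) - 1*1/63 = 45 - 1/63 = 2834/63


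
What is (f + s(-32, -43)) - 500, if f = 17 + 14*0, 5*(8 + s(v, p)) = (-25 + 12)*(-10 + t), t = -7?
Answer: -2234/5 ≈ -446.80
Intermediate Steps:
s(v, p) = 181/5 (s(v, p) = -8 + ((-25 + 12)*(-10 - 7))/5 = -8 + (-13*(-17))/5 = -8 + (1/5)*221 = -8 + 221/5 = 181/5)
f = 17 (f = 17 + 0 = 17)
(f + s(-32, -43)) - 500 = (17 + 181/5) - 500 = 266/5 - 500 = -2234/5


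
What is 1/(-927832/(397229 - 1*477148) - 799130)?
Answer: -79919/63864742638 ≈ -1.2514e-6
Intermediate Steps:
1/(-927832/(397229 - 1*477148) - 799130) = 1/(-927832/(397229 - 477148) - 799130) = 1/(-927832/(-79919) - 799130) = 1/(-927832*(-1/79919) - 799130) = 1/(927832/79919 - 799130) = 1/(-63864742638/79919) = -79919/63864742638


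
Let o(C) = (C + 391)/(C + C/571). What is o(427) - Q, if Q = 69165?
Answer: -8446334591/122122 ≈ -69163.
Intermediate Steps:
o(C) = 571*(391 + C)/(572*C) (o(C) = (391 + C)/(C + C*(1/571)) = (391 + C)/(C + C/571) = (391 + C)/((572*C/571)) = (391 + C)*(571/(572*C)) = 571*(391 + C)/(572*C))
o(427) - Q = (571/572)*(391 + 427)/427 - 1*69165 = (571/572)*(1/427)*818 - 69165 = 233539/122122 - 69165 = -8446334591/122122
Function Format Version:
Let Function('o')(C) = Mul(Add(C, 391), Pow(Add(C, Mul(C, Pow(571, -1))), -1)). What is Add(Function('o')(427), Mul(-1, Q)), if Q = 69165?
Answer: Rational(-8446334591, 122122) ≈ -69163.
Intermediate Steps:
Function('o')(C) = Mul(Rational(571, 572), Pow(C, -1), Add(391, C)) (Function('o')(C) = Mul(Add(391, C), Pow(Add(C, Mul(C, Rational(1, 571))), -1)) = Mul(Add(391, C), Pow(Add(C, Mul(Rational(1, 571), C)), -1)) = Mul(Add(391, C), Pow(Mul(Rational(572, 571), C), -1)) = Mul(Add(391, C), Mul(Rational(571, 572), Pow(C, -1))) = Mul(Rational(571, 572), Pow(C, -1), Add(391, C)))
Add(Function('o')(427), Mul(-1, Q)) = Add(Mul(Rational(571, 572), Pow(427, -1), Add(391, 427)), Mul(-1, 69165)) = Add(Mul(Rational(571, 572), Rational(1, 427), 818), -69165) = Add(Rational(233539, 122122), -69165) = Rational(-8446334591, 122122)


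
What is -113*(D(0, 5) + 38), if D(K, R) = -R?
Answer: -3729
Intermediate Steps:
-113*(D(0, 5) + 38) = -113*(-1*5 + 38) = -113*(-5 + 38) = -113*33 = -3729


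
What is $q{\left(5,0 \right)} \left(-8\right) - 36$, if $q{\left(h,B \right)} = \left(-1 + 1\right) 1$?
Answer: $-36$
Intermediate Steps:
$q{\left(h,B \right)} = 0$ ($q{\left(h,B \right)} = 0 \cdot 1 = 0$)
$q{\left(5,0 \right)} \left(-8\right) - 36 = 0 \left(-8\right) - 36 = 0 - 36 = -36$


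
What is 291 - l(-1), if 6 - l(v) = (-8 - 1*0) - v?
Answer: 278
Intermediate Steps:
l(v) = 14 + v (l(v) = 6 - ((-8 - 1*0) - v) = 6 - ((-8 + 0) - v) = 6 - (-8 - v) = 6 + (8 + v) = 14 + v)
291 - l(-1) = 291 - (14 - 1) = 291 - 1*13 = 291 - 13 = 278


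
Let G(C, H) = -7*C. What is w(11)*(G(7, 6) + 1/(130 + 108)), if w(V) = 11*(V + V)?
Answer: -1410981/119 ≈ -11857.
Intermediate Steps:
w(V) = 22*V (w(V) = 11*(2*V) = 22*V)
w(11)*(G(7, 6) + 1/(130 + 108)) = (22*11)*(-7*7 + 1/(130 + 108)) = 242*(-49 + 1/238) = 242*(-11661/238) = -1410981/119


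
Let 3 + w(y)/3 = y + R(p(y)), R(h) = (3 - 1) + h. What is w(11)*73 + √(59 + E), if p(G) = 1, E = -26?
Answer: 2409 + √33 ≈ 2414.7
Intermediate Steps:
R(h) = 2 + h
w(y) = 3*y (w(y) = -9 + 3*(y + (2 + 1)) = -9 + 3*(y + 3) = -9 + 3*(3 + y) = -9 + (9 + 3*y) = 3*y)
w(11)*73 + √(59 + E) = (3*11)*73 + √(59 - 26) = 33*73 + √33 = 2409 + √33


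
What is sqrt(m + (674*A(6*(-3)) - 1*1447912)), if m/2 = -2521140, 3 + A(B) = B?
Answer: I*sqrt(6504346) ≈ 2550.4*I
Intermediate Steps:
A(B) = -3 + B
m = -5042280 (m = 2*(-2521140) = -5042280)
sqrt(m + (674*A(6*(-3)) - 1*1447912)) = sqrt(-5042280 + (674*(-3 + 6*(-3)) - 1*1447912)) = sqrt(-5042280 + (674*(-3 - 18) - 1447912)) = sqrt(-5042280 + (674*(-21) - 1447912)) = sqrt(-5042280 + (-14154 - 1447912)) = sqrt(-5042280 - 1462066) = sqrt(-6504346) = I*sqrt(6504346)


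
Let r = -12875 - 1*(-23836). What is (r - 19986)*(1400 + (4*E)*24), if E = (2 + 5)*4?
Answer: -36894200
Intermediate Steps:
r = 10961 (r = -12875 + 23836 = 10961)
E = 28 (E = 7*4 = 28)
(r - 19986)*(1400 + (4*E)*24) = (10961 - 19986)*(1400 + (4*28)*24) = -9025*(1400 + 112*24) = -9025*(1400 + 2688) = -9025*4088 = -36894200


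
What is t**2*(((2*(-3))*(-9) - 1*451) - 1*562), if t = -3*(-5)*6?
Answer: -7767900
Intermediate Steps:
t = 90 (t = 15*6 = 90)
t**2*(((2*(-3))*(-9) - 1*451) - 1*562) = 90**2*(((2*(-3))*(-9) - 1*451) - 1*562) = 8100*((-6*(-9) - 451) - 562) = 8100*((54 - 451) - 562) = 8100*(-397 - 562) = 8100*(-959) = -7767900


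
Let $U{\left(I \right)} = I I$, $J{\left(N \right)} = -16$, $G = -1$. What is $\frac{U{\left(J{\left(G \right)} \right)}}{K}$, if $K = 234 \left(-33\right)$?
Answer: $- \frac{128}{3861} \approx -0.033152$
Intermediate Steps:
$U{\left(I \right)} = I^{2}$
$K = -7722$
$\frac{U{\left(J{\left(G \right)} \right)}}{K} = \frac{\left(-16\right)^{2}}{-7722} = 256 \left(- \frac{1}{7722}\right) = - \frac{128}{3861}$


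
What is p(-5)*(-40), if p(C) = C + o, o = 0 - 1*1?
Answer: 240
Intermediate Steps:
o = -1 (o = 0 - 1 = -1)
p(C) = -1 + C (p(C) = C - 1 = -1 + C)
p(-5)*(-40) = (-1 - 5)*(-40) = -6*(-40) = 240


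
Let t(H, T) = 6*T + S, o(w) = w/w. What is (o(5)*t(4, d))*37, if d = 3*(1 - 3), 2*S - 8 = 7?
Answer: -2109/2 ≈ -1054.5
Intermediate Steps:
S = 15/2 (S = 4 + (½)*7 = 4 + 7/2 = 15/2 ≈ 7.5000)
d = -6 (d = 3*(-2) = -6)
o(w) = 1
t(H, T) = 15/2 + 6*T (t(H, T) = 6*T + 15/2 = 15/2 + 6*T)
(o(5)*t(4, d))*37 = (1*(15/2 + 6*(-6)))*37 = (1*(15/2 - 36))*37 = (1*(-57/2))*37 = -57/2*37 = -2109/2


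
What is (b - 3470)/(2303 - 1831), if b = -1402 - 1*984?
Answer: -732/59 ≈ -12.407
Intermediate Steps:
b = -2386 (b = -1402 - 984 = -2386)
(b - 3470)/(2303 - 1831) = (-2386 - 3470)/(2303 - 1831) = -5856/472 = -5856*1/472 = -732/59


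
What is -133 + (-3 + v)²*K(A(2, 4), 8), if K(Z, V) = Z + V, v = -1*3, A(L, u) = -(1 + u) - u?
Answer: -169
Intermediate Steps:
A(L, u) = -1 - 2*u (A(L, u) = (-1 - u) - u = -1 - 2*u)
v = -3
K(Z, V) = V + Z
-133 + (-3 + v)²*K(A(2, 4), 8) = -133 + (-3 - 3)²*(8 + (-1 - 2*4)) = -133 + (-6)²*(8 + (-1 - 8)) = -133 + 36*(8 - 9) = -133 + 36*(-1) = -133 - 36 = -169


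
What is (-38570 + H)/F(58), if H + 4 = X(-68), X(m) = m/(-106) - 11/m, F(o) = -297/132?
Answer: 46339267/2703 ≈ 17144.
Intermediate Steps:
F(o) = -9/4 (F(o) = -297*1/132 = -9/4)
X(m) = -11/m - m/106 (X(m) = m*(-1/106) - 11/m = -m/106 - 11/m = -11/m - m/106)
H = -11521/3604 (H = -4 + (-11/(-68) - 1/106*(-68)) = -4 + (-11*(-1/68) + 34/53) = -4 + (11/68 + 34/53) = -4 + 2895/3604 = -11521/3604 ≈ -3.1967)
(-38570 + H)/F(58) = (-38570 - 11521/3604)/(-9/4) = -139017801/3604*(-4/9) = 46339267/2703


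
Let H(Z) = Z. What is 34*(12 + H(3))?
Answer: 510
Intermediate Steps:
34*(12 + H(3)) = 34*(12 + 3) = 34*15 = 510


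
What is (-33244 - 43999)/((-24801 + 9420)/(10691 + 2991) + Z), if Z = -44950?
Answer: 1056838726/615021281 ≈ 1.7184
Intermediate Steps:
(-33244 - 43999)/((-24801 + 9420)/(10691 + 2991) + Z) = (-33244 - 43999)/((-24801 + 9420)/(10691 + 2991) - 44950) = -77243/(-15381/13682 - 44950) = -77243/(-615021281/13682) = -77243*(-13682/615021281) = 1056838726/615021281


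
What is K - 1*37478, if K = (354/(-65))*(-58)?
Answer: -2415538/65 ≈ -37162.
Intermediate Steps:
K = 20532/65 (K = (354*(-1/65))*(-58) = -354/65*(-58) = 20532/65 ≈ 315.88)
K - 1*37478 = 20532/65 - 1*37478 = 20532/65 - 37478 = -2415538/65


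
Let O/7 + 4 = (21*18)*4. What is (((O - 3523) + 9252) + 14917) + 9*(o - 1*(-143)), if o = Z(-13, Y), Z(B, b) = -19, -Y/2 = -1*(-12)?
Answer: 32318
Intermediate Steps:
Y = -24 (Y = -(-2)*(-12) = -2*12 = -24)
o = -19
O = 10556 (O = -28 + 7*((21*18)*4) = -28 + 7*(378*4) = -28 + 7*1512 = -28 + 10584 = 10556)
(((O - 3523) + 9252) + 14917) + 9*(o - 1*(-143)) = (((10556 - 3523) + 9252) + 14917) + 9*(-19 - 1*(-143)) = ((7033 + 9252) + 14917) + 9*(-19 + 143) = (16285 + 14917) + 9*124 = 31202 + 1116 = 32318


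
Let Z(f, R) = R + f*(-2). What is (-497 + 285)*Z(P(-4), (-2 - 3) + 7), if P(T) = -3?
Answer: -1696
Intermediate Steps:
Z(f, R) = R - 2*f
(-497 + 285)*Z(P(-4), (-2 - 3) + 7) = (-497 + 285)*(((-2 - 3) + 7) - 2*(-3)) = -212*((-5 + 7) + 6) = -212*(2 + 6) = -212*8 = -1696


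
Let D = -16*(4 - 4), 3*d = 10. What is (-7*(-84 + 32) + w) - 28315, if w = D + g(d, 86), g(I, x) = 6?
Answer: -27945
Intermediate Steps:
d = 10/3 (d = (⅓)*10 = 10/3 ≈ 3.3333)
D = 0 (D = -16*0 = 0)
w = 6 (w = 0 + 6 = 6)
(-7*(-84 + 32) + w) - 28315 = (-7*(-84 + 32) + 6) - 28315 = (-7*(-52) + 6) - 28315 = (364 + 6) - 28315 = 370 - 28315 = -27945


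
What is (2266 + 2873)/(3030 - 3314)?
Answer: -5139/284 ≈ -18.095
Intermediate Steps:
(2266 + 2873)/(3030 - 3314) = 5139/(-284) = 5139*(-1/284) = -5139/284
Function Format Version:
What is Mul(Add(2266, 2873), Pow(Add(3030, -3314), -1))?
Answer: Rational(-5139, 284) ≈ -18.095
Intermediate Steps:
Mul(Add(2266, 2873), Pow(Add(3030, -3314), -1)) = Mul(5139, Pow(-284, -1)) = Mul(5139, Rational(-1, 284)) = Rational(-5139, 284)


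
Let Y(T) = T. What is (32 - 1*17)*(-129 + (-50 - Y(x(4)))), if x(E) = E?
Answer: -2745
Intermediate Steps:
(32 - 1*17)*(-129 + (-50 - Y(x(4)))) = (32 - 1*17)*(-129 + (-50 - 1*4)) = (32 - 17)*(-129 + (-50 - 4)) = 15*(-129 - 54) = 15*(-183) = -2745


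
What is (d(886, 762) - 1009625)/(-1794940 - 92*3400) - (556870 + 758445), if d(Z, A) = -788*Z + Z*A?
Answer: -2772341005439/2107740 ≈ -1.3153e+6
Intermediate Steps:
d(Z, A) = -788*Z + A*Z
(d(886, 762) - 1009625)/(-1794940 - 92*3400) - (556870 + 758445) = (886*(-788 + 762) - 1009625)/(-1794940 - 92*3400) - (556870 + 758445) = (886*(-26) - 1009625)/(-1794940 - 312800) - 1*1315315 = (-23036 - 1009625)/(-2107740) - 1315315 = -1032661*(-1/2107740) - 1315315 = 1032661/2107740 - 1315315 = -2772341005439/2107740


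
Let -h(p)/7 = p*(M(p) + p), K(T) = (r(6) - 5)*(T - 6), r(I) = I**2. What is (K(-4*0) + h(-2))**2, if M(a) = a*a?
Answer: 24964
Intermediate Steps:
M(a) = a**2
K(T) = -186 + 31*T (K(T) = (6**2 - 5)*(T - 6) = (36 - 5)*(-6 + T) = 31*(-6 + T) = -186 + 31*T)
h(p) = -7*p*(p + p**2) (h(p) = -7*p*(p**2 + p) = -7*p*(p + p**2))
(K(-4*0) + h(-2))**2 = ((-186 + 31*(-4*0)) - 7*(-2)**2*(1 - 2))**2 = ((-186 + 31*0) - 7*4*(-1))**2 = ((-186 + 0) + 28)**2 = (-186 + 28)**2 = (-158)**2 = 24964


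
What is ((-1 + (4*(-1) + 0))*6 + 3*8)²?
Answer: 36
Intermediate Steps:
((-1 + (4*(-1) + 0))*6 + 3*8)² = ((-1 + (-4 + 0))*6 + 24)² = ((-1 - 4)*6 + 24)² = (-5*6 + 24)² = (-30 + 24)² = (-6)² = 36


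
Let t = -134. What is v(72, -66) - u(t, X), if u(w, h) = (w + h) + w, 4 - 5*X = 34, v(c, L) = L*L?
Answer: 4630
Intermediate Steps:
v(c, L) = L**2
X = -6 (X = 4/5 - 1/5*34 = 4/5 - 34/5 = -6)
u(w, h) = h + 2*w (u(w, h) = (h + w) + w = h + 2*w)
v(72, -66) - u(t, X) = (-66)**2 - (-6 + 2*(-134)) = 4356 - (-6 - 268) = 4356 - 1*(-274) = 4356 + 274 = 4630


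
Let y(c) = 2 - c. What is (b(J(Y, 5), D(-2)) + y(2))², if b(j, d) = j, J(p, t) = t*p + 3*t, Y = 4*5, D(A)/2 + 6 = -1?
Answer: 13225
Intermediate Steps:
D(A) = -14 (D(A) = -12 + 2*(-1) = -12 - 2 = -14)
Y = 20
J(p, t) = 3*t + p*t (J(p, t) = p*t + 3*t = 3*t + p*t)
(b(J(Y, 5), D(-2)) + y(2))² = (5*(3 + 20) + (2 - 1*2))² = (5*23 + (2 - 2))² = (115 + 0)² = 115² = 13225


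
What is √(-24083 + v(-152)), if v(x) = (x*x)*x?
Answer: I*√3535891 ≈ 1880.4*I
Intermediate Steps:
v(x) = x³ (v(x) = x²*x = x³)
√(-24083 + v(-152)) = √(-24083 + (-152)³) = √(-24083 - 3511808) = √(-3535891) = I*√3535891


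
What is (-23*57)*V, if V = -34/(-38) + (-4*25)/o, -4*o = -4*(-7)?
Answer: -139311/7 ≈ -19902.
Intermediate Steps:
o = -7 (o = -(-1)*(-7) = -1/4*28 = -7)
V = 2019/133 (V = -34/(-38) - 4*25/(-7) = -34*(-1/38) - 100*(-1/7) = 17/19 + 100/7 = 2019/133 ≈ 15.180)
(-23*57)*V = -23*57*(2019/133) = -1311*2019/133 = -139311/7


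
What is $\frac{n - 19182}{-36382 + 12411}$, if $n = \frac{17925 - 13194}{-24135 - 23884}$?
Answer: $\frac{921105189}{1151063449} \approx 0.80022$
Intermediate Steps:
$n = - \frac{4731}{48019}$ ($n = \frac{4731}{-48019} = 4731 \left(- \frac{1}{48019}\right) = - \frac{4731}{48019} \approx -0.098523$)
$\frac{n - 19182}{-36382 + 12411} = \frac{- \frac{4731}{48019} - 19182}{-36382 + 12411} = - \frac{921105189}{48019 \left(-23971\right)} = \left(- \frac{921105189}{48019}\right) \left(- \frac{1}{23971}\right) = \frac{921105189}{1151063449}$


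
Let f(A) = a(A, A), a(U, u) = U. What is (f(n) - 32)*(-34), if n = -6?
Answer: 1292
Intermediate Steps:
f(A) = A
(f(n) - 32)*(-34) = (-6 - 32)*(-34) = -38*(-34) = 1292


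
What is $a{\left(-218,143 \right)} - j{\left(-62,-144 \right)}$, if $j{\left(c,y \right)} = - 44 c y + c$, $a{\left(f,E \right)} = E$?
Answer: $393037$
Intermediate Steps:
$j{\left(c,y \right)} = c - 44 c y$ ($j{\left(c,y \right)} = - 44 c y + c = c - 44 c y$)
$a{\left(-218,143 \right)} - j{\left(-62,-144 \right)} = 143 - - 62 \left(1 - -6336\right) = 143 - - 62 \left(1 + 6336\right) = 143 - \left(-62\right) 6337 = 143 - -392894 = 143 + 392894 = 393037$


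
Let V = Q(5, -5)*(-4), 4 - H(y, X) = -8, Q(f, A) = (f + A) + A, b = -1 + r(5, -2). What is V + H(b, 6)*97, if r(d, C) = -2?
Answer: 1184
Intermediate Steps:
b = -3 (b = -1 - 2 = -3)
Q(f, A) = f + 2*A (Q(f, A) = (A + f) + A = f + 2*A)
H(y, X) = 12 (H(y, X) = 4 - 1*(-8) = 4 + 8 = 12)
V = 20 (V = (5 + 2*(-5))*(-4) = (5 - 10)*(-4) = -5*(-4) = 20)
V + H(b, 6)*97 = 20 + 12*97 = 20 + 1164 = 1184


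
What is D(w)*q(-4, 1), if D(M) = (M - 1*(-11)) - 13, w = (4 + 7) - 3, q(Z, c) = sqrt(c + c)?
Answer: 6*sqrt(2) ≈ 8.4853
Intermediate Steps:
q(Z, c) = sqrt(2)*sqrt(c) (q(Z, c) = sqrt(2*c) = sqrt(2)*sqrt(c))
w = 8 (w = 11 - 3 = 8)
D(M) = -2 + M (D(M) = (M + 11) - 13 = (11 + M) - 13 = -2 + M)
D(w)*q(-4, 1) = (-2 + 8)*(sqrt(2)*sqrt(1)) = 6*(sqrt(2)*1) = 6*sqrt(2)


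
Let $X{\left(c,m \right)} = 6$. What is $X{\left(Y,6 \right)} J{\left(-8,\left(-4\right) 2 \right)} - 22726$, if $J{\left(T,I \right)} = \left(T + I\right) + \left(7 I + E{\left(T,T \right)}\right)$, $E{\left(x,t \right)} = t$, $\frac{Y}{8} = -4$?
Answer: $-23206$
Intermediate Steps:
$Y = -32$ ($Y = 8 \left(-4\right) = -32$)
$J{\left(T,I \right)} = 2 T + 8 I$ ($J{\left(T,I \right)} = \left(T + I\right) + \left(7 I + T\right) = \left(I + T\right) + \left(T + 7 I\right) = 2 T + 8 I$)
$X{\left(Y,6 \right)} J{\left(-8,\left(-4\right) 2 \right)} - 22726 = 6 \left(2 \left(-8\right) + 8 \left(\left(-4\right) 2\right)\right) - 22726 = 6 \left(-16 + 8 \left(-8\right)\right) - 22726 = 6 \left(-16 - 64\right) - 22726 = 6 \left(-80\right) - 22726 = -480 - 22726 = -23206$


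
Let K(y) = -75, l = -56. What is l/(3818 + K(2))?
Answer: -56/3743 ≈ -0.014961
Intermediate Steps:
l/(3818 + K(2)) = -56/(3818 - 75) = -56/3743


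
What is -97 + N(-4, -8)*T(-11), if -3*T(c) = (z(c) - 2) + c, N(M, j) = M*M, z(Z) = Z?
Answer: 31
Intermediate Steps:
N(M, j) = M²
T(c) = ⅔ - 2*c/3 (T(c) = -((c - 2) + c)/3 = -((-2 + c) + c)/3 = -(-2 + 2*c)/3 = ⅔ - 2*c/3)
-97 + N(-4, -8)*T(-11) = -97 + (-4)²*(⅔ - ⅔*(-11)) = -97 + 16*(⅔ + 22/3) = -97 + 16*8 = -97 + 128 = 31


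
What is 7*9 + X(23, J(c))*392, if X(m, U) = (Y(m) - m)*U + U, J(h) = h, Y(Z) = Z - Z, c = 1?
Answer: -8561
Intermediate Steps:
Y(Z) = 0
X(m, U) = U - U*m (X(m, U) = (0 - m)*U + U = (-m)*U + U = -U*m + U = U - U*m)
7*9 + X(23, J(c))*392 = 7*9 + (1*(1 - 1*23))*392 = 63 + (1*(1 - 23))*392 = 63 + (1*(-22))*392 = 63 - 22*392 = 63 - 8624 = -8561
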